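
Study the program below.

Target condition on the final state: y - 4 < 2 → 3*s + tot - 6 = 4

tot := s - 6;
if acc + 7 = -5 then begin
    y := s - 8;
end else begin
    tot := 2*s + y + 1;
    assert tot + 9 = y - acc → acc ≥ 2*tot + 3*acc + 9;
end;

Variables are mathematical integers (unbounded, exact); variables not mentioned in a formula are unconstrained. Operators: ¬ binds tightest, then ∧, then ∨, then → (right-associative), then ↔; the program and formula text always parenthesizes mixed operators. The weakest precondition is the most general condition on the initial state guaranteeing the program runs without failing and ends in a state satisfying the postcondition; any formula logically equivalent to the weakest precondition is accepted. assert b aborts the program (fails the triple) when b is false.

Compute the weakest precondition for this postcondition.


Working backward. After the program, the postcondition y - 4 < 2 → 3*s + tot - 6 = 4 must hold; in canonical form it is y < 6 → 3*s + tot = 10.
Then branch requires s < 14 → 3*s + tot = 10; else branch requires (acc + 2*s = -10 → 2*acc + 4*s + 2*y ≤ -11) ∧ (y < 6 → 5*s + y = 9).
Before the if: (acc = -12 → (s < 14 → 3*s + tot = 10)) ∧ ((¬(acc = -12)) → ((acc + 2*s = -10 → 2*acc + 4*s + 2*y ≤ -11) ∧ (y < 6 → 5*s + y = 9)))
Before tot := s - 6: (acc = -12 → (s < 14 → 4*s = 16)) ∧ ((¬(acc = -12)) → ((acc + 2*s = -10 → 2*acc + 4*s + 2*y ≤ -11) ∧ (y < 6 → 5*s + y = 9)))
Answer: WP = (acc = -12 → (s < 14 → 4*s = 16)) ∧ ((¬(acc = -12)) → ((acc + 2*s = -10 → 2*acc + 4*s + 2*y ≤ -11) ∧ (y < 6 → 5*s + y = 9)))


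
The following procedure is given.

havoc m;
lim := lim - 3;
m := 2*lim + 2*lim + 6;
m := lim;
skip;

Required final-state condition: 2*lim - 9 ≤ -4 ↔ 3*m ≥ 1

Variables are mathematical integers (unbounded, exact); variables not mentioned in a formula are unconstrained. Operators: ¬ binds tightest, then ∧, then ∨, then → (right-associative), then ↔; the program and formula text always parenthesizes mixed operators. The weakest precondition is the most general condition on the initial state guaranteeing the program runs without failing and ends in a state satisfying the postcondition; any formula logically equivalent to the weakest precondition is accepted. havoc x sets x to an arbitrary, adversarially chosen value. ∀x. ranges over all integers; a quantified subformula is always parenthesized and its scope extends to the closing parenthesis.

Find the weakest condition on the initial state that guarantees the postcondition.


Working backward. After the program, the postcondition 2*lim - 9 ≤ -4 ↔ 3*m ≥ 1 must hold; in canonical form it is 2*lim ≤ 5 ↔ 3*m ≥ 1.
Before skip: 2*lim ≤ 5 ↔ 3*m ≥ 1
Before m := lim: 2*lim ≤ 5 ↔ 3*lim ≥ 1
Before m := 2*lim + 2*lim + 6: 2*lim ≤ 5 ↔ 3*lim ≥ 1
Before lim := lim - 3: 2*lim ≤ 11 ↔ 3*lim ≥ 10
Before havoc m: 2*lim ≤ 11 ↔ 3*lim ≥ 10
Answer: WP = 2*lim ≤ 11 ↔ 3*lim ≥ 10


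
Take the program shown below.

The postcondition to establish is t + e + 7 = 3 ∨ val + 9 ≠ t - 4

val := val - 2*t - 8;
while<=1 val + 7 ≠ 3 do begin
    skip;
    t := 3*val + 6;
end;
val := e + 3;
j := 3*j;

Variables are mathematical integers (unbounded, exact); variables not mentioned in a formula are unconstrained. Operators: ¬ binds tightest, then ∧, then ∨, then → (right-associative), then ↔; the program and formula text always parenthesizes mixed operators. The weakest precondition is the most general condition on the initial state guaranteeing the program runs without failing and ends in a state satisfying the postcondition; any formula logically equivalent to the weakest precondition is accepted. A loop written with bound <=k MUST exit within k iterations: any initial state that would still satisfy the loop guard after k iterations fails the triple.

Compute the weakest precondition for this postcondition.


Working backward. After the program, the postcondition t + e + 7 = 3 ∨ val + 9 ≠ t - 4 must hold; in canonical form it is e + t = -4 ∨ val ≠ t - 13.
Before j := 3*j: e + t = -4 ∨ val ≠ t - 13
Before val := e + 3: e + t = -4 ∨ e ≠ t - 16
Before the loop (bound <=1), unroll the exhaustion recursion (WP_0 = exit-now case; WP_j = one more guarded iteration, up to j = 1):
  WP_0: (¬(val ≠ -4)) ∧ (e + t = -4 ∨ e ≠ t - 16)
  WP_1: (val ≠ -4 → ((¬(val ≠ -4)) ∧ (e + 3*val = -10 ∨ e ≠ 3*val - 10))) ∧ ((¬(val ≠ -4)) → (e + t = -4 ∨ e ≠ t - 16))
So before the loop: (val ≠ -4 → ((¬(val ≠ -4)) ∧ (e + 3*val = -10 ∨ e ≠ 3*val - 10))) ∧ ((¬(val ≠ -4)) → (e + t = -4 ∨ e ≠ t - 16))
Before val := val - 2*t - 8: (val ≠ 2*t + 4 → ((¬(val ≠ 2*t + 4)) ∧ (e + 3*val = 6*t + 14 ∨ e + 6*t ≠ 3*val - 34))) ∧ ((¬(val ≠ 2*t + 4)) → (e + t = -4 ∨ e ≠ t - 16))
Answer: WP = (val ≠ 2*t + 4 → ((¬(val ≠ 2*t + 4)) ∧ (e + 3*val = 6*t + 14 ∨ e + 6*t ≠ 3*val - 34))) ∧ ((¬(val ≠ 2*t + 4)) → (e + t = -4 ∨ e ≠ t - 16))


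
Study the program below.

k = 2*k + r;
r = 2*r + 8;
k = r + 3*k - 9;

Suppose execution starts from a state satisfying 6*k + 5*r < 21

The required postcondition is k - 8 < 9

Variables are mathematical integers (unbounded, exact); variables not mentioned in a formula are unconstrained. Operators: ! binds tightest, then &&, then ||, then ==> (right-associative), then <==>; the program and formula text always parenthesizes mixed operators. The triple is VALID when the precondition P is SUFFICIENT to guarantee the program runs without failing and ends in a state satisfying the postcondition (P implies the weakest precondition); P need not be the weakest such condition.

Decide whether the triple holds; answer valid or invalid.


Working backward. After the program, the postcondition k - 8 < 9 must hold; in canonical form it is k < 17.
Before k := r + 3*k - 9: 3*k + r < 26
Before r := 2*r + 8: 3*k + 2*r < 18
Before k := 2*k + r: 6*k + 5*r < 18
The weakest precondition is 6*k + 5*r < 18.
Check whether 6*k + 5*r < 21 implies it.
Countermodel: at the initial state k = 3, r = 0, the precondition holds but the weakest precondition fails.
Answer: invalid


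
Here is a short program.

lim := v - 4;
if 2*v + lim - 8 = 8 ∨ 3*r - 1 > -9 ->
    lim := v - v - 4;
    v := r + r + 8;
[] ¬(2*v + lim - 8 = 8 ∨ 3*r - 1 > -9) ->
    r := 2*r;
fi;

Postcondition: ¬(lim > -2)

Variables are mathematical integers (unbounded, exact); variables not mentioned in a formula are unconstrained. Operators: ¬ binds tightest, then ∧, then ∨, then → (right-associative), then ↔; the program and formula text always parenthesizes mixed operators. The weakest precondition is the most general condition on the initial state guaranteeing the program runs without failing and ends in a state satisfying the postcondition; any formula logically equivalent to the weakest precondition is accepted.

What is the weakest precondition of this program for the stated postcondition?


Working backward. After the program, ¬(lim > -2) must hold.
Then branch requires true; else branch requires ¬(lim > -2).
Before the if: (¬(lim + 2*v = 16 ∨ 3*r > -8)) → (¬(lim > -2))
Before lim := v - 4: (¬(3*v = 20 ∨ 3*r > -8)) → (¬(v > 2))
Answer: WP = (¬(3*v = 20 ∨ 3*r > -8)) → (¬(v > 2))


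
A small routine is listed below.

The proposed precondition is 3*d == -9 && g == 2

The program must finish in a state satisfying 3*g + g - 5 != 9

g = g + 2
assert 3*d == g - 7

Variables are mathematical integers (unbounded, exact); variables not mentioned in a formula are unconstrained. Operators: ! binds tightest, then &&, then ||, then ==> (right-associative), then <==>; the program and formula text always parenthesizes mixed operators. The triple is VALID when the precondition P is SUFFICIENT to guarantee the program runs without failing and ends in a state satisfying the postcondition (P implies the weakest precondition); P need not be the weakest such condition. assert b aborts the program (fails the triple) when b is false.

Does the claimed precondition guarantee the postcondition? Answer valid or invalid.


Working backward. After the program, the postcondition 3*g + g - 5 != 9 must hold; in canonical form it is 4*g != 14.
Before assert 3*d == g - 7: 3*d == g - 7 && 4*g != 14
Before g := g + 2: 3*d == g - 5 && 4*g != 6
The weakest precondition is 3*d == g - 5 && 4*g != 6.
Check whether 3*d == -9 && g == 2 implies it.
Countermodel: at the initial state d = -3, g = 2, the precondition holds but the weakest precondition fails.
Answer: invalid


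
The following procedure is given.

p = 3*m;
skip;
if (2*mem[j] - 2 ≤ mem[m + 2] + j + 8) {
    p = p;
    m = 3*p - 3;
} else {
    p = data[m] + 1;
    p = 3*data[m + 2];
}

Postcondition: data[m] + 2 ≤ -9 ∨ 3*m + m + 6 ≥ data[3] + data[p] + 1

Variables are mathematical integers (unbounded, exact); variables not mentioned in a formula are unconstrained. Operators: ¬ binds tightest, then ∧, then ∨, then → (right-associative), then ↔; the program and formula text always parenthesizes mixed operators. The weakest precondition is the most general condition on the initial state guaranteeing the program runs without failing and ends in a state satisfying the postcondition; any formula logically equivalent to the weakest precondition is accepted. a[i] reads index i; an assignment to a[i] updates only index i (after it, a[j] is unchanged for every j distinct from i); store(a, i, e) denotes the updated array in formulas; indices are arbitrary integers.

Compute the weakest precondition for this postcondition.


Working backward. After the program, the postcondition data[m] + 2 ≤ -9 ∨ 3*m + m + 6 ≥ data[3] + data[p] + 1 must hold; in canonical form it is data[m] ≤ -11 ∨ 4*m ≥ data[3] + data[p] - 5.
Then branch requires data[3*p - 3] ≤ -11 ∨ 12*p ≥ data[3] + data[p] + 7; else branch requires data[m] ≤ -11 ∨ 4*m ≥ data[3] + data[3*data[m + 2]] - 5.
Before the if: (2*mem[j] ≤ mem[m + 2] + j + 10 → (data[3*p - 3] ≤ -11 ∨ 12*p ≥ data[3] + data[p] + 7)) ∧ ((¬(2*mem[j] ≤ mem[m + 2] + j + 10)) → (data[m] ≤ -11 ∨ 4*m ≥ data[3] + data[3*data[m + 2]] - 5))
Before skip: (2*mem[j] ≤ mem[m + 2] + j + 10 → (data[3*p - 3] ≤ -11 ∨ 12*p ≥ data[3] + data[p] + 7)) ∧ ((¬(2*mem[j] ≤ mem[m + 2] + j + 10)) → (data[m] ≤ -11 ∨ 4*m ≥ data[3] + data[3*data[m + 2]] - 5))
Before p := 3*m: (2*mem[j] ≤ mem[m + 2] + j + 10 → (data[9*m - 3] ≤ -11 ∨ 36*m ≥ data[3] + data[3*m] + 7)) ∧ ((¬(2*mem[j] ≤ mem[m + 2] + j + 10)) → (data[m] ≤ -11 ∨ 4*m ≥ data[3] + data[3*data[m + 2]] - 5))
Answer: WP = (2*mem[j] ≤ mem[m + 2] + j + 10 → (data[9*m - 3] ≤ -11 ∨ 36*m ≥ data[3] + data[3*m] + 7)) ∧ ((¬(2*mem[j] ≤ mem[m + 2] + j + 10)) → (data[m] ≤ -11 ∨ 4*m ≥ data[3] + data[3*data[m + 2]] - 5))


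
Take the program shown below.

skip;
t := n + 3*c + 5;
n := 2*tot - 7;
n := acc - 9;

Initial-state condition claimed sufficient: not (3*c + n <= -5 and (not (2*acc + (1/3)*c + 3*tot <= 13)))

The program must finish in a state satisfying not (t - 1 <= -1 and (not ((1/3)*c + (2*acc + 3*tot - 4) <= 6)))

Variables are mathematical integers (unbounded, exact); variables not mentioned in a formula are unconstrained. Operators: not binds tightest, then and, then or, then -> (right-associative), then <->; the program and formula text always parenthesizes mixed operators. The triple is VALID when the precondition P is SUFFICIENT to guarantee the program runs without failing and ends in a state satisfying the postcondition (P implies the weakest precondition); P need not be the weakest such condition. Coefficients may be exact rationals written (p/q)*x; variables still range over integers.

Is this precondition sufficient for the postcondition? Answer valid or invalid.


Working backward. After the program, the postcondition not (t - 1 <= -1 and (not ((1/3)*c + (2*acc + 3*tot - 4) <= 6))) must hold; in canonical form it is not (t <= 0 and (not (2*acc + (1/3)*c + 3*tot <= 10))).
Before n := acc - 9: not (t <= 0 and (not (2*acc + (1/3)*c + 3*tot <= 10)))
Before n := 2*tot - 7: not (t <= 0 and (not (2*acc + (1/3)*c + 3*tot <= 10)))
Before t := n + 3*c + 5: not (3*c + n <= -5 and (not (2*acc + (1/3)*c + 3*tot <= 10)))
Before skip: not (3*c + n <= -5 and (not (2*acc + (1/3)*c + 3*tot <= 10)))
The weakest precondition is not (3*c + n <= -5 and (not (2*acc + (1/3)*c + 3*tot <= 10))).
Check whether not (3*c + n <= -5 and (not (2*acc + (1/3)*c + 3*tot <= 13))) implies it.
Countermodel: at the initial state acc = 0, c = 31, n = -98, tot = 0, the precondition holds but the weakest precondition fails.
Answer: invalid


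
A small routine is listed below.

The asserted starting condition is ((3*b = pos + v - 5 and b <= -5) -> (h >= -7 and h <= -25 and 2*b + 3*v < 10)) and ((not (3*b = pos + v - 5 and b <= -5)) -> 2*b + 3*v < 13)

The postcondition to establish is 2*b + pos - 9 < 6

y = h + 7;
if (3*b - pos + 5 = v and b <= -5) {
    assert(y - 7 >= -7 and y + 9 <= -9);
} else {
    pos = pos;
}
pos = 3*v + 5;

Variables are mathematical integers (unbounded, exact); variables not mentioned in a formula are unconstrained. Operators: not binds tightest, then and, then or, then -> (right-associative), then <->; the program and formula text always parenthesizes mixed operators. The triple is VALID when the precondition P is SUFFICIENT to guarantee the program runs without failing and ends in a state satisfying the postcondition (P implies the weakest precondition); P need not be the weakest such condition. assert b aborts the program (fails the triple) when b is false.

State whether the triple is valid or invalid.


Working backward. After the program, the postcondition 2*b + pos - 9 < 6 must hold; in canonical form it is 2*b + pos < 15.
Before pos := 3*v + 5: 2*b + 3*v < 10
Then branch requires y >= 0 and y <= -18 and 2*b + 3*v < 10; else branch requires 2*b + 3*v < 10.
Before the if: ((3*b = pos + v - 5 and b <= -5) -> (y >= 0 and y <= -18 and 2*b + 3*v < 10)) and ((not (3*b = pos + v - 5 and b <= -5)) -> 2*b + 3*v < 10)
Before y := h + 7: ((3*b = pos + v - 5 and b <= -5) -> (h >= -7 and h <= -25 and 2*b + 3*v < 10)) and ((not (3*b = pos + v - 5 and b <= -5)) -> 2*b + 3*v < 10)
The weakest precondition is ((3*b = pos + v - 5 and b <= -5) -> (h >= -7 and h <= -25 and 2*b + 3*v < 10)) and ((not (3*b = pos + v - 5 and b <= -5)) -> 2*b + 3*v < 10).
Check whether ((3*b = pos + v - 5 and b <= -5) -> (h >= -7 and h <= -25 and 2*b + 3*v < 10)) and ((not (3*b = pos + v - 5 and b <= -5)) -> 2*b + 3*v < 13) implies it.
Countermodel: at the initial state b = 5, h = 0, pos = 20, v = 0, the precondition holds but the weakest precondition fails.
Answer: invalid


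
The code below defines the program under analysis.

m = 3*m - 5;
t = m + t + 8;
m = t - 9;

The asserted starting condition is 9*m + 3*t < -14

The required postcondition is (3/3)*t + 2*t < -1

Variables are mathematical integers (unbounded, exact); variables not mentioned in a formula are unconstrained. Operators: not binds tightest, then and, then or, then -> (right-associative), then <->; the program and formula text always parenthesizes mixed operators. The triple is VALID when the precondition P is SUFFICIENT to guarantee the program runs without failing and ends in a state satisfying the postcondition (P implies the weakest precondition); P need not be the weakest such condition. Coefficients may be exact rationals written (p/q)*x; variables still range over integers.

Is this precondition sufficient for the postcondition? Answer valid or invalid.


Working backward. After the program, the postcondition (3/3)*t + 2*t < -1 must hold; in canonical form it is 3*t < -1.
Before m := t - 9: 3*t < -1
Before t := m + t + 8: 3*m + 3*t < -25
Before m := 3*m - 5: 9*m + 3*t < -10
The weakest precondition is 9*m + 3*t < -10.
Check whether 9*m + 3*t < -14 implies it.
Every state satisfying the precondition satisfies the weakest precondition: the implication holds.
Answer: valid


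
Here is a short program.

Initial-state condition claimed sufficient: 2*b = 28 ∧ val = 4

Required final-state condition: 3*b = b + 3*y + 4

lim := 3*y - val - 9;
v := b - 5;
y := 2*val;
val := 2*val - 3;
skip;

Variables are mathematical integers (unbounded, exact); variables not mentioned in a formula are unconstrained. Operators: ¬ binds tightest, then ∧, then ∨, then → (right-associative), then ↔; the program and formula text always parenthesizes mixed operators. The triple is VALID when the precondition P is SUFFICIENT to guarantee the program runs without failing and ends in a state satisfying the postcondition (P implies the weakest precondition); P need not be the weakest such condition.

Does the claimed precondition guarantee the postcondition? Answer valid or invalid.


Working backward. After the program, the postcondition 3*b = b + 3*y + 4 must hold; in canonical form it is 2*b = 3*y + 4.
Before skip: 2*b = 3*y + 4
Before val := 2*val - 3: 2*b = 3*y + 4
Before y := 2*val: 2*b = 6*val + 4
Before v := b - 5: 2*b = 6*val + 4
Before lim := 3*y - val - 9: 2*b = 6*val + 4
The weakest precondition is 2*b = 6*val + 4.
Check whether 2*b = 28 ∧ val = 4 implies it.
Every state satisfying the precondition satisfies the weakest precondition: the implication holds.
Answer: valid


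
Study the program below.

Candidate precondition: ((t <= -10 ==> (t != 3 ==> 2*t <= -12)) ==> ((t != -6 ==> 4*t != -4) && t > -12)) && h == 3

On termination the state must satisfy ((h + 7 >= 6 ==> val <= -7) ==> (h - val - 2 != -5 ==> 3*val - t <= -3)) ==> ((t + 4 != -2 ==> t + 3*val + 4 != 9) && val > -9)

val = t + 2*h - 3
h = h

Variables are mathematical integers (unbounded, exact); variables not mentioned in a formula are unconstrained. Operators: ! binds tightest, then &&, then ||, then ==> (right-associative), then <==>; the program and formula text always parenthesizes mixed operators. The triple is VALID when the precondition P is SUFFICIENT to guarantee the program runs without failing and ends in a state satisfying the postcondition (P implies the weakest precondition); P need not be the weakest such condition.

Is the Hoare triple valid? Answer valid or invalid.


Working backward. After the program, the postcondition ((h + 7 >= 6 ==> val <= -7) ==> (h - val - 2 != -5 ==> 3*val - t <= -3)) ==> ((t + 4 != -2 ==> t + 3*val + 4 != 9) && val > -9) must hold; in canonical form it is ((h >= -1 ==> val <= -7) ==> (h != val - 3 ==> 3*val <= t - 3)) ==> ((t != -6 ==> t + 3*val != 5) && val > -9).
Before h := h: ((h >= -1 ==> val <= -7) ==> (h != val - 3 ==> 3*val <= t - 3)) ==> ((t != -6 ==> t + 3*val != 5) && val > -9)
Before val := t + 2*h - 3: ((h >= -1 ==> 2*h + t <= -4) ==> (h + t != 6 ==> 6*h + 2*t <= 6)) ==> ((t != -6 ==> 6*h + 4*t != 14) && 2*h + t > -6)
The weakest precondition is ((h >= -1 ==> 2*h + t <= -4) ==> (h + t != 6 ==> 6*h + 2*t <= 6)) ==> ((t != -6 ==> 6*h + 4*t != 14) && 2*h + t > -6).
Check whether ((t <= -10 ==> (t != 3 ==> 2*t <= -12)) ==> ((t != -6 ==> 4*t != -4) && t > -12)) && h == 3 implies it.
Every state satisfying the precondition satisfies the weakest precondition: the implication holds.
Answer: valid


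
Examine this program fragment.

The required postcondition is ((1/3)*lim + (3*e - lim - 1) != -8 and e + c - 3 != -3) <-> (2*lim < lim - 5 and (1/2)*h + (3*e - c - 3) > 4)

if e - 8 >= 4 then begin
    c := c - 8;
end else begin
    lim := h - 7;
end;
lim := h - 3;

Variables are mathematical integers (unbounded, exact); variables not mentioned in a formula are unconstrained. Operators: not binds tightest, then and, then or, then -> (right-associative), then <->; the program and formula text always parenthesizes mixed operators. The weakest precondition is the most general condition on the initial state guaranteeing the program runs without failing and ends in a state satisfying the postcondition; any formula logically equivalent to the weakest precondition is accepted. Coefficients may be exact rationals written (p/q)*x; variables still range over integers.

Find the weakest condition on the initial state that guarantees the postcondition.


Working backward. After the program, the postcondition ((1/3)*lim + (3*e - lim - 1) != -8 and e + c - 3 != -3) <-> (2*lim < lim - 5 and (1/2)*h + (3*e - c - 3) > 4) must hold; in canonical form it is (3*e != (2/3)*lim - 7 and c + e != 0) <-> (lim < -5 and 3*e + (1/2)*h > c + 7).
Before lim := h - 3: (3*e != (2/3)*h - 9 and c + e != 0) <-> (h < -2 and 3*e + (1/2)*h > c + 7)
Then branch requires (3*e != (2/3)*h - 9 and c + e != 8) <-> (h < -2 and 3*e + (1/2)*h > c - 1); else branch requires (3*e != (2/3)*h - 9 and c + e != 0) <-> (h < -2 and 3*e + (1/2)*h > c + 7).
Before the if: (e >= 12 -> ((3*e != (2/3)*h - 9 and c + e != 8) <-> (h < -2 and 3*e + (1/2)*h > c - 1))) and ((not (e >= 12)) -> ((3*e != (2/3)*h - 9 and c + e != 0) <-> (h < -2 and 3*e + (1/2)*h > c + 7)))
Answer: WP = (e >= 12 -> ((3*e != (2/3)*h - 9 and c + e != 8) <-> (h < -2 and 3*e + (1/2)*h > c - 1))) and ((not (e >= 12)) -> ((3*e != (2/3)*h - 9 and c + e != 0) <-> (h < -2 and 3*e + (1/2)*h > c + 7)))


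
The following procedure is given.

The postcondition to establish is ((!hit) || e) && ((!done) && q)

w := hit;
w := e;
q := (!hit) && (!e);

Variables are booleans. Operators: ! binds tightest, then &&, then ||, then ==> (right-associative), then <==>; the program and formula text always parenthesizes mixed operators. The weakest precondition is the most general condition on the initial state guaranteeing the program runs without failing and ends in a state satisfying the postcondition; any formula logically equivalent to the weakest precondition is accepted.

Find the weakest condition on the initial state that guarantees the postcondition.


Working backward. After the program, the postcondition ((!hit) || e) && ((!done) && q) must hold; in canonical form it is ((!hit) || e) && (!done) && q.
Before q := (!hit) && (!e): ((!hit) || e) && (!done) && (!hit) && (!e)
Before w := e: ((!hit) || e) && (!done) && (!hit) && (!e)
Before w := hit: ((!hit) || e) && (!done) && (!hit) && (!e)
Answer: WP = ((!hit) || e) && (!done) && (!hit) && (!e)


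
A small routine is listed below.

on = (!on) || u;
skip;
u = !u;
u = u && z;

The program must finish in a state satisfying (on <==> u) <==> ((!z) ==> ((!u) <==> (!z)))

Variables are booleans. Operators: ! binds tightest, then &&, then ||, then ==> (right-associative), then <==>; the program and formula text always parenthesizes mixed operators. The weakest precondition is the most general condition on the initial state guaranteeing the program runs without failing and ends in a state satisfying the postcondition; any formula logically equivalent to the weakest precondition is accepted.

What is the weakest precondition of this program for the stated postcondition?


Working backward. After the program, (on <==> u) <==> ((!z) ==> ((!u) <==> (!z))) must hold.
Before u := u && z: (on <==> (u && z)) <==> ((!z) ==> ((!(u && z)) <==> (!z)))
Before u := !u: (on <==> ((!u) && z)) <==> ((!z) ==> ((!((!u) && z)) <==> (!z)))
Before skip: (on <==> ((!u) && z)) <==> ((!z) ==> ((!((!u) && z)) <==> (!z)))
Before on := (!on) || u: (((!on) || u) <==> ((!u) && z)) <==> ((!z) ==> ((!((!u) && z)) <==> (!z)))
Answer: WP = (((!on) || u) <==> ((!u) && z)) <==> ((!z) ==> ((!((!u) && z)) <==> (!z)))


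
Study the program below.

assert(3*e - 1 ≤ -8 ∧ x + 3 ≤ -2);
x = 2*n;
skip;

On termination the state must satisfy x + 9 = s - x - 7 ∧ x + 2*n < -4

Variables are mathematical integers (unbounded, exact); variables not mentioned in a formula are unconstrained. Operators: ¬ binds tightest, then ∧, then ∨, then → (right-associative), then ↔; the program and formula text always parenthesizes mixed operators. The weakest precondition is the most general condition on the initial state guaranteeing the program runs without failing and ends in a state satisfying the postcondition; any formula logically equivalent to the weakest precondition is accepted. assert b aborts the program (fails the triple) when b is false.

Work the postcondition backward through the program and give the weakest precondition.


Working backward. After the program, the postcondition x + 9 = s - x - 7 ∧ x + 2*n < -4 must hold; in canonical form it is 2*x = s - 16 ∧ 2*n + x < -4.
Before skip: 2*x = s - 16 ∧ 2*n + x < -4
Before x := 2*n: 4*n = s - 16 ∧ 4*n < -4
Before assert 3*e - 1 ≤ -8 ∧ x + 3 ≤ -2: 3*e ≤ -7 ∧ x ≤ -5 ∧ 4*n = s - 16 ∧ 4*n < -4
Answer: WP = 3*e ≤ -7 ∧ x ≤ -5 ∧ 4*n = s - 16 ∧ 4*n < -4


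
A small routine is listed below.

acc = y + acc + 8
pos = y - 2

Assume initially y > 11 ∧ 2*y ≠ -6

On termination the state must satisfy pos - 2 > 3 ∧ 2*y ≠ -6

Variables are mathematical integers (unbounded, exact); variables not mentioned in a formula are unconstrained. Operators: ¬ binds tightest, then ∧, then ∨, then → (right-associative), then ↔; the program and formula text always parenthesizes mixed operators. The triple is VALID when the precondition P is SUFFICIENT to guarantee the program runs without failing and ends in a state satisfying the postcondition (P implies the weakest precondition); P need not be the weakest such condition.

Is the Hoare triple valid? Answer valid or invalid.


Working backward. After the program, the postcondition pos - 2 > 3 ∧ 2*y ≠ -6 must hold; in canonical form it is pos > 5 ∧ 2*y ≠ -6.
Before pos := y - 2: y > 7 ∧ 2*y ≠ -6
Before acc := y + acc + 8: y > 7 ∧ 2*y ≠ -6
The weakest precondition is y > 7 ∧ 2*y ≠ -6.
Check whether y > 11 ∧ 2*y ≠ -6 implies it.
Every state satisfying the precondition satisfies the weakest precondition: the implication holds.
Answer: valid


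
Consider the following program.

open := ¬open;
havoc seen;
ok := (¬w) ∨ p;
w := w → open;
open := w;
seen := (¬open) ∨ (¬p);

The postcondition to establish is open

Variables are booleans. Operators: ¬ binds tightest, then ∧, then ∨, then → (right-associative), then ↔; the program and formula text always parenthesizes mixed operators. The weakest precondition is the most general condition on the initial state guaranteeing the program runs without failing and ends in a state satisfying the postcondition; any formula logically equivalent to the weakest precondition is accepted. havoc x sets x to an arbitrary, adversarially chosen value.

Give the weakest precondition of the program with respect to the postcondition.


Working backward. After the program, open must hold.
Before seen := (¬open) ∨ (¬p): open
Before open := w: w
Before w := w → open: w → open
Before ok := (¬w) ∨ p: w → open
Before havoc seen: w → open
Before open := ¬open: w → (¬open)
Answer: WP = w → (¬open)


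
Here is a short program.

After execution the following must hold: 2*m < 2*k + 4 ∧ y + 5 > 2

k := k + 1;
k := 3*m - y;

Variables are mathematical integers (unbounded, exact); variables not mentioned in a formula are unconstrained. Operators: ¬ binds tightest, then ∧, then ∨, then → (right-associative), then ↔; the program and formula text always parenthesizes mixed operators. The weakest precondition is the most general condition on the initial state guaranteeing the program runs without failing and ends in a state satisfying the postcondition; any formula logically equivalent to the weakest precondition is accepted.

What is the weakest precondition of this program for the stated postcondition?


Working backward. After the program, the postcondition 2*m < 2*k + 4 ∧ y + 5 > 2 must hold; in canonical form it is 2*m < 2*k + 4 ∧ y > -3.
Before k := 3*m - y: 2*y < 4*m + 4 ∧ y > -3
Before k := k + 1: 2*y < 4*m + 4 ∧ y > -3
Answer: WP = 2*y < 4*m + 4 ∧ y > -3


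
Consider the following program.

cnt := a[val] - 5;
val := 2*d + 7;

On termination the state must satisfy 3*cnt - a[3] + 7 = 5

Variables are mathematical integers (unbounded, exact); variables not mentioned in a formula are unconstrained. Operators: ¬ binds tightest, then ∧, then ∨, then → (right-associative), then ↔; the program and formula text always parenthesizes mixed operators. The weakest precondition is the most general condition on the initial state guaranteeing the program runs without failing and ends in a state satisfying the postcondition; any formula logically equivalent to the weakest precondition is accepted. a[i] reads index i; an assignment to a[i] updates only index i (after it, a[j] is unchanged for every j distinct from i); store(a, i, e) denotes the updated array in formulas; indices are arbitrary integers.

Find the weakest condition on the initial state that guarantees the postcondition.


Working backward. After the program, the postcondition 3*cnt - a[3] + 7 = 5 must hold; in canonical form it is 3*cnt = a[3] - 2.
Before val := 2*d + 7: 3*cnt = a[3] - 2
Before cnt := a[val] - 5: 3*a[val] = a[3] + 13
Answer: WP = 3*a[val] = a[3] + 13


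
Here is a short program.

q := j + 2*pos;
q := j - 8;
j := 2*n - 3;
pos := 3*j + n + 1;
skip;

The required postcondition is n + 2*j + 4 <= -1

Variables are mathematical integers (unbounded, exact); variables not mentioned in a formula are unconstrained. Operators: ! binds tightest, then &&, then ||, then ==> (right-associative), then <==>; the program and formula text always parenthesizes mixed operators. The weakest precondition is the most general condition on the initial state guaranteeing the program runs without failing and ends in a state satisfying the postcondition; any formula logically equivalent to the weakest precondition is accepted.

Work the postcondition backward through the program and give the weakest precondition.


Working backward. After the program, the postcondition n + 2*j + 4 <= -1 must hold; in canonical form it is 2*j + n <= -5.
Before skip: 2*j + n <= -5
Before pos := 3*j + n + 1: 2*j + n <= -5
Before j := 2*n - 3: 5*n <= 1
Before q := j - 8: 5*n <= 1
Before q := j + 2*pos: 5*n <= 1
Answer: WP = 5*n <= 1


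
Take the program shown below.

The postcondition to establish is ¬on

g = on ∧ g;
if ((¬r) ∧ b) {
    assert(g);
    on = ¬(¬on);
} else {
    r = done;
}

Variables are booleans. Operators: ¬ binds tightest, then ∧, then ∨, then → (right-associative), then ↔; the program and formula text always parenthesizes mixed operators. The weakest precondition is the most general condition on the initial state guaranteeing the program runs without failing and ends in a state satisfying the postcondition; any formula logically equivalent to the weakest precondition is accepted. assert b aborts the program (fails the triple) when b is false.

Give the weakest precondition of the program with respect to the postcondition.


Working backward. After the program, ¬on must hold.
Then branch requires g ∧ (¬on); else branch requires ¬on.
Before the if: (((¬r) ∧ b) → (g ∧ (¬on))) ∧ ((¬((¬r) ∧ b)) → (¬on))
Before g := on ∧ g: (¬((¬r) ∧ b)) ∧ ((¬((¬r) ∧ b)) → (¬on))
Answer: WP = (¬((¬r) ∧ b)) ∧ ((¬((¬r) ∧ b)) → (¬on))


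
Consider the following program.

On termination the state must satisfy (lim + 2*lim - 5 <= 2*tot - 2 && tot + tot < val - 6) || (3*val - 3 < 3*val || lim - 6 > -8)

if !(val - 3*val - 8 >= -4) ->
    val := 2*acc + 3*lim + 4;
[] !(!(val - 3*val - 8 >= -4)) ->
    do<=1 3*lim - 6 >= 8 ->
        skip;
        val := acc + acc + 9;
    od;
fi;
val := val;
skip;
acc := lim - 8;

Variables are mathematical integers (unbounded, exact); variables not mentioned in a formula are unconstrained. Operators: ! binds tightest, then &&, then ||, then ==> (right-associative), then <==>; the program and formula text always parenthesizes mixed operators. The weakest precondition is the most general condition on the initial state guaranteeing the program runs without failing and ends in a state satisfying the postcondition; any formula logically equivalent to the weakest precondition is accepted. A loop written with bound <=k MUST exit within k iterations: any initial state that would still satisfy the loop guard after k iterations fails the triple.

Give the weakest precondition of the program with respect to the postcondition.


Working backward. After the program, the postcondition (lim + 2*lim - 5 <= 2*tot - 2 && tot + tot < val - 6) || (3*val - 3 < 3*val || lim - 6 > -8) must hold; in canonical form it is true.
Before acc := lim - 8: true
Before skip: true
Before val := val: true
Then branch requires true; else branch requires 3*lim >= 14 ==> (!(3*lim >= 14)).
Before the if: 2*val <= -4 ==> (3*lim >= 14 ==> (!(3*lim >= 14)))
Answer: WP = 2*val <= -4 ==> (3*lim >= 14 ==> (!(3*lim >= 14)))


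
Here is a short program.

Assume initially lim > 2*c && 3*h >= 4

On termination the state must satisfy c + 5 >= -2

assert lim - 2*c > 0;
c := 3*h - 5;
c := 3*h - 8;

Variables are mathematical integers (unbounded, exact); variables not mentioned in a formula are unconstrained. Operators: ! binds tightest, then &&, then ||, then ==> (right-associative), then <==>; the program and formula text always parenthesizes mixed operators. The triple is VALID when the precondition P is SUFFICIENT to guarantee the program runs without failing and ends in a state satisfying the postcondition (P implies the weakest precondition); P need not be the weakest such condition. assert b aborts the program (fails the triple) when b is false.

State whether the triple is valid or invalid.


Working backward. After the program, the postcondition c + 5 >= -2 must hold; in canonical form it is c >= -7.
Before c := 3*h - 8: 3*h >= 1
Before c := 3*h - 5: 3*h >= 1
Before assert lim - 2*c > 0: lim > 2*c && 3*h >= 1
The weakest precondition is lim > 2*c && 3*h >= 1.
Check whether lim > 2*c && 3*h >= 4 implies it.
Every state satisfying the precondition satisfies the weakest precondition: the implication holds.
Answer: valid


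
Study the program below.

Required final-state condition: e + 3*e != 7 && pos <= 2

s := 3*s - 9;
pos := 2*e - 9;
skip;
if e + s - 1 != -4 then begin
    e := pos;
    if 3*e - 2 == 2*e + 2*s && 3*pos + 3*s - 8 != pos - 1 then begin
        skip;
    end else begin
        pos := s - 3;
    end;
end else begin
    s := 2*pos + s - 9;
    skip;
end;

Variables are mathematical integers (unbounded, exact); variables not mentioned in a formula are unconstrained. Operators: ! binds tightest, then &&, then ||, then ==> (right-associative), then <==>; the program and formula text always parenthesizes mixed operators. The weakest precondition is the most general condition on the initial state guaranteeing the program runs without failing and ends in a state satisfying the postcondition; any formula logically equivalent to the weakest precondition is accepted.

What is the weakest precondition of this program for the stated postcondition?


Working backward. After the program, the postcondition e + 3*e != 7 && pos <= 2 must hold; in canonical form it is 4*e != 7 && pos <= 2.
Then branch requires ((pos == 2*s + 2 && 2*pos + 3*s != 7) ==> (4*pos != 7 && pos <= 2)) && ((!(pos == 2*s + 2 && 2*pos + 3*s != 7)) ==> (4*pos != 7 && s <= 5)); else branch requires 4*e != 7 && pos <= 2.
Before the if: (e + s != -3 ==> (((pos == 2*s + 2 && 2*pos + 3*s != 7) ==> (4*pos != 7 && pos <= 2)) && ((!(pos == 2*s + 2 && 2*pos + 3*s != 7)) ==> (4*pos != 7 && s <= 5)))) && ((!(e + s != -3)) ==> (4*e != 7 && pos <= 2))
Before skip: (e + s != -3 ==> (((pos == 2*s + 2 && 2*pos + 3*s != 7) ==> (4*pos != 7 && pos <= 2)) && ((!(pos == 2*s + 2 && 2*pos + 3*s != 7)) ==> (4*pos != 7 && s <= 5)))) && ((!(e + s != -3)) ==> (4*e != 7 && pos <= 2))
Before pos := 2*e - 9: (e + s != -3 ==> (((2*e == 2*s + 11 && 4*e + 3*s != 25) ==> (8*e != 43 && 2*e <= 11)) && ((!(2*e == 2*s + 11 && 4*e + 3*s != 25)) ==> (8*e != 43 && s <= 5)))) && ((!(e + s != -3)) ==> (4*e != 7 && 2*e <= 11))
Before s := 3*s - 9: (e + 3*s != 6 ==> (((2*e == 6*s - 7 && 4*e + 9*s != 52) ==> (8*e != 43 && 2*e <= 11)) && ((!(2*e == 6*s - 7 && 4*e + 9*s != 52)) ==> (8*e != 43 && 3*s <= 14)))) && ((!(e + 3*s != 6)) ==> (4*e != 7 && 2*e <= 11))
Answer: WP = (e + 3*s != 6 ==> (((2*e == 6*s - 7 && 4*e + 9*s != 52) ==> (8*e != 43 && 2*e <= 11)) && ((!(2*e == 6*s - 7 && 4*e + 9*s != 52)) ==> (8*e != 43 && 3*s <= 14)))) && ((!(e + 3*s != 6)) ==> (4*e != 7 && 2*e <= 11))


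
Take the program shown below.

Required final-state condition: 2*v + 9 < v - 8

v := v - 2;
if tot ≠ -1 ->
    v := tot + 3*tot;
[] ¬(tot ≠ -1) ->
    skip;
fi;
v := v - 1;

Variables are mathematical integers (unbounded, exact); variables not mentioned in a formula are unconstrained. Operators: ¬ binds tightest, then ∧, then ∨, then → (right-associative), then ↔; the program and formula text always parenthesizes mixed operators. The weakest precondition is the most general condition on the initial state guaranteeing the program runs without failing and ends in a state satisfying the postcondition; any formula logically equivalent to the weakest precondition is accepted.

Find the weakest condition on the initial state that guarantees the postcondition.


Working backward. After the program, the postcondition 2*v + 9 < v - 8 must hold; in canonical form it is v < -17.
Before v := v - 1: v < -16
Then branch requires 4*tot < -16; else branch requires v < -16.
Before the if: (tot ≠ -1 → 4*tot < -16) ∧ ((¬(tot ≠ -1)) → v < -16)
Before v := v - 2: (tot ≠ -1 → 4*tot < -16) ∧ ((¬(tot ≠ -1)) → v < -14)
Answer: WP = (tot ≠ -1 → 4*tot < -16) ∧ ((¬(tot ≠ -1)) → v < -14)


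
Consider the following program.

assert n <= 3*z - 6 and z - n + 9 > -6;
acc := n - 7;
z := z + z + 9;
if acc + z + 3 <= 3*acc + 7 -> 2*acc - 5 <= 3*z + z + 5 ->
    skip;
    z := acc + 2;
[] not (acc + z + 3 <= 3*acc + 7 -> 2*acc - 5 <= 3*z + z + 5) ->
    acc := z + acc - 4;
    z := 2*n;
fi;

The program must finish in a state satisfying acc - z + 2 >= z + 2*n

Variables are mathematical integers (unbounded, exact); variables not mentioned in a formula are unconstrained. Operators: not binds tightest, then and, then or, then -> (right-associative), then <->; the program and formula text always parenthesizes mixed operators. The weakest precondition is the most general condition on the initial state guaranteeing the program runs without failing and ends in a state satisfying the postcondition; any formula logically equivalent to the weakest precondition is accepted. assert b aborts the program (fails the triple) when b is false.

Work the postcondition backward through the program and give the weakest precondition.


Working backward. After the program, the postcondition acc - z + 2 >= z + 2*n must hold; in canonical form it is acc >= 2*n + 2*z - 2.
Then branch requires acc + 2*n <= -2; else branch requires acc + z >= 6*n + 2.
Before the if: ((z <= 2*acc + 4 -> 2*acc <= 4*z + 10) -> acc + 2*n <= -2) and ((not (z <= 2*acc + 4 -> 2*acc <= 4*z + 10)) -> acc + z >= 6*n + 2)
Before z := z + z + 9: ((2*z <= 2*acc - 5 -> 2*acc <= 8*z + 46) -> acc + 2*n <= -2) and ((not (2*z <= 2*acc - 5 -> 2*acc <= 8*z + 46)) -> acc + 2*z >= 6*n - 7)
Before acc := n - 7: ((2*z <= 2*n - 19 -> 2*n <= 8*z + 60) -> 3*n <= 5) and ((not (2*z <= 2*n - 19 -> 2*n <= 8*z + 60)) -> 2*z >= 5*n)
Before assert n <= 3*z - 6 and z - n + 9 > -6: n <= 3*z - 6 and z > n - 15 and ((2*z <= 2*n - 19 -> 2*n <= 8*z + 60) -> 3*n <= 5) and ((not (2*z <= 2*n - 19 -> 2*n <= 8*z + 60)) -> 2*z >= 5*n)
Answer: WP = n <= 3*z - 6 and z > n - 15 and ((2*z <= 2*n - 19 -> 2*n <= 8*z + 60) -> 3*n <= 5) and ((not (2*z <= 2*n - 19 -> 2*n <= 8*z + 60)) -> 2*z >= 5*n)


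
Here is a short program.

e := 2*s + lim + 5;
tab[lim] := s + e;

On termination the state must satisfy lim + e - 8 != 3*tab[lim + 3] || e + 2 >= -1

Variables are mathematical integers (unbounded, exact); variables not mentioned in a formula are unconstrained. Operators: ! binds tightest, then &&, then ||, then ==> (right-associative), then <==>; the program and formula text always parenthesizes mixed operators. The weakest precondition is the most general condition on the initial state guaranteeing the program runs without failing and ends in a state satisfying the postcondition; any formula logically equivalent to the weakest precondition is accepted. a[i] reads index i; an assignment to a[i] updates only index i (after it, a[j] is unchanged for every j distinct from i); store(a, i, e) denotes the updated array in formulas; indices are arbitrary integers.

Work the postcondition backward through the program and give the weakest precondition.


Working backward. After the program, the postcondition lim + e - 8 != 3*tab[lim + 3] || e + 2 >= -1 must hold; in canonical form it is e + lim != 3*tab[lim + 3] + 8 || e >= -3.
Before tab[lim] := s + e: e + lim != 3*store(tab, lim, e + s)[lim + 3] + 8 || e >= -3
Before e := 2*s + lim + 5: 2*lim + 2*s != 3*store(tab, lim, lim + 3*s + 5)[lim + 3] + 3 || lim + 2*s >= -8
Answer: WP = 2*lim + 2*s != 3*store(tab, lim, lim + 3*s + 5)[lim + 3] + 3 || lim + 2*s >= -8
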